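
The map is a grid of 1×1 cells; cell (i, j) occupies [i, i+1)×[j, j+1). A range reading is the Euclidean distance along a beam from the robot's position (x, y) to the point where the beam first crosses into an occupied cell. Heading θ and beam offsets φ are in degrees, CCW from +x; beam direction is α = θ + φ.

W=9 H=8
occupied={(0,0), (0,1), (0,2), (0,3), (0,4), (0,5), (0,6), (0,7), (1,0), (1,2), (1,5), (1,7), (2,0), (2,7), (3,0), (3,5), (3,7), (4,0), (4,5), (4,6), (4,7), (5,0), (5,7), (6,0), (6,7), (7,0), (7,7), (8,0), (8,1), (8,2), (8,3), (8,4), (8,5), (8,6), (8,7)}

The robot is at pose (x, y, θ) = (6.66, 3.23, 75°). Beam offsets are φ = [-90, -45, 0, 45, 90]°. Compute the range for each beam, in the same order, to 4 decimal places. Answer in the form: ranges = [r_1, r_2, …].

beam 1: φ=-90°, α=345°
  cosα=0.9659 sinα=-0.2588 | (6,3) | tMaxX 0.3520 tMaxY 0.8887 | tΔX 1.0353 tΔY 3.8637
    t=0.3520 [x] (7,3)
    t=0.8887 [y] (7,2)
    t=1.3873 [x] (8,2) — stop
  → r_1 = 1.3873
beam 2: φ=-45°, α=30°
  cosα=0.8660 sinα=0.5000 | (6,3) | tMaxX 0.3926 tMaxY 1.5400 | tΔX 1.1547 tΔY 2.0000
    t=0.3926 [x] (7,3)
    t=1.5400 [y] (7,4)
    t=1.5473 [x] (8,4) — stop
  → r_2 = 1.5473
beam 3: φ=0°, α=75°
  cosα=0.2588 sinα=0.9659 | (6,3) | tMaxX 1.3137 tMaxY 0.7972 | tΔX 3.8637 tΔY 1.0353
    t=0.7972 [y] (6,4)
    t=1.3137 [x] (7,4)
    t=1.8324 [y] (7,5)
    t=2.8677 [y] (7,6)
    t=3.9030 [y] (7,7) — stop
  → r_3 = 3.9030
beam 4: φ=45°, α=120°
  cosα=-0.5000 sinα=0.8660 | (6,3) | tMaxX 1.3200 tMaxY 0.8891 | tΔX 2.0000 tΔY 1.1547
    t=0.8891 [y] (6,4)
    t=1.3200 [x] (5,4)
    t=2.0438 [y] (5,5)
    t=3.1985 [y] (5,6)
    t=3.3200 [x] (4,6) — stop
  → r_4 = 3.3200
beam 5: φ=90°, α=165°
  cosα=-0.9659 sinα=0.2588 | (6,3) | tMaxX 0.6833 tMaxY 2.9751 | tΔX 1.0353 tΔY 3.8637
    t=0.6833 [x] (5,3)
    t=1.7186 [x] (4,3)
    t=2.7538 [x] (3,3)
    t=2.9751 [y] (3,4)
    t=3.7891 [x] (2,4)
    t=4.8244 [x] (1,4)
    t=5.8597 [x] (0,4) — stop
  → r_5 = 5.8597

ranges = [1.3873, 1.5473, 3.9030, 3.3200, 5.8597]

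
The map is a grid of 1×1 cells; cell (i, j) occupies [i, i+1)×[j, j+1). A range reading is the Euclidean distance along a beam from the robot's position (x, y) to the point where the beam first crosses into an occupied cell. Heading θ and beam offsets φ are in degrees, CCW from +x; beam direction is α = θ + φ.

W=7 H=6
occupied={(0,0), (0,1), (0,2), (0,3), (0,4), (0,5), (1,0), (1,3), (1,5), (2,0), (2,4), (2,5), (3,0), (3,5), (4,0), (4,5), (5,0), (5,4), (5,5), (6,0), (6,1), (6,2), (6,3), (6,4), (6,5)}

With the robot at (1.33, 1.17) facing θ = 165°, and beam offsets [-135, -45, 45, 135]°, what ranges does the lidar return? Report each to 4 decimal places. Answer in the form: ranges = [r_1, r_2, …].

beam 1: φ=-135°, α=30°
  cosα=0.8660 sinα=0.5000 | (1,1) | tMaxX 0.7736 tMaxY 1.6600 | tΔX 1.1547 tΔY 2.0000
    t=0.7736 [x] (2,1)
    t=1.6600 [y] (2,2)
    t=1.9283 [x] (3,2)
    t=3.0831 [x] (4,2)
    t=3.6600 [y] (4,3)
    t=4.2378 [x] (5,3)
    t=5.3925 [x] (6,3) — stop
  → r_1 = 5.3925
beam 2: φ=-45°, α=120°
  cosα=-0.5000 sinα=0.8660 | (1,1) | tMaxX 0.6600 tMaxY 0.9584 | tΔX 2.0000 tΔY 1.1547
    t=0.6600 [x] (0,1) — stop
  → r_2 = 0.6600
beam 3: φ=45°, α=210°
  cosα=-0.8660 sinα=-0.5000 | (1,1) | tMaxX 0.3811 tMaxY 0.3400 | tΔX 1.1547 tΔY 2.0000
    t=0.3400 [y] (1,0) — stop
  → r_3 = 0.3400
beam 4: φ=135°, α=300°
  cosα=0.5000 sinα=-0.8660 | (1,1) | tMaxX 1.3400 tMaxY 0.1963 | tΔX 2.0000 tΔY 1.1547
    t=0.1963 [y] (1,0) — stop
  → r_4 = 0.1963

ranges = [5.3925, 0.6600, 0.3400, 0.1963]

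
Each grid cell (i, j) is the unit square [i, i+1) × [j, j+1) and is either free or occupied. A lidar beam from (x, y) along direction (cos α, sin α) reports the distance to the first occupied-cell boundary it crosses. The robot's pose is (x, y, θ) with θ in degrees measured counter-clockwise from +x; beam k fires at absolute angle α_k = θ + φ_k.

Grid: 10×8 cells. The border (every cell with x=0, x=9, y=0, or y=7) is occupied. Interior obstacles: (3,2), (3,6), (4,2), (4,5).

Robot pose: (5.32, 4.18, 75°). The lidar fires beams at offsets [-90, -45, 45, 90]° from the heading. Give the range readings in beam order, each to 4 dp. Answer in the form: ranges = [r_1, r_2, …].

ranges = [3.8098, 4.2493, 0.9469, 4.4724]

beam 1: φ=-90°, α=345°
  direction (0.9659, -0.2588); cell (5,4); t to first gridline: x 0.7040, y 0.6955 (then +1.0353 / +3.8637)
    (5,3) via y @ 0.6955
    (6,3) via x @ 0.7040
    (7,3) via x @ 1.7393
    (8,3) via x @ 2.7745
    (9,3) via x @ 3.8098  # hit
  → r_1 = 3.8098
beam 2: φ=-45°, α=30°
  direction (0.8660, 0.5000); cell (5,4); t to first gridline: x 0.7852, y 1.6400 (then +1.1547 / +2.0000)
    (6,4) via x @ 0.7852
    (6,5) via y @ 1.6400
    (7,5) via x @ 1.9399
    (8,5) via x @ 3.0946
    (8,6) via y @ 3.6400
    (9,6) via x @ 4.2493  # hit
  → r_2 = 4.2493
beam 3: φ=45°, α=120°
  direction (-0.5000, 0.8660); cell (5,4); t to first gridline: x 0.6400, y 0.9469 (then +2.0000 / +1.1547)
    (4,4) via x @ 0.6400
    (4,5) via y @ 0.9469  # hit
  → r_3 = 0.9469
beam 4: φ=90°, α=165°
  direction (-0.9659, 0.2588); cell (5,4); t to first gridline: x 0.3313, y 3.1682 (then +1.0353 / +3.8637)
    (4,4) via x @ 0.3313
    (3,4) via x @ 1.3666
    (2,4) via x @ 2.4018
    (2,5) via y @ 3.1682
    (1,5) via x @ 3.4371
    (0,5) via x @ 4.4724  # hit
  → r_4 = 4.4724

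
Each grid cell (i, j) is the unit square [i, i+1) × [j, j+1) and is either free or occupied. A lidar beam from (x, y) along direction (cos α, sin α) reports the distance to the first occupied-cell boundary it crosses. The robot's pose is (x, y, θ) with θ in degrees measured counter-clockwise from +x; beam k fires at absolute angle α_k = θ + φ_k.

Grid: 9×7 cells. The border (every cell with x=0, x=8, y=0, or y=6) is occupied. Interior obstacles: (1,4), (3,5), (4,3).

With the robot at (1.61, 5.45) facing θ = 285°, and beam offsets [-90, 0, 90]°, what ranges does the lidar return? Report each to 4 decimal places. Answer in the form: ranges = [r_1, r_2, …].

ranges = [0.6315, 0.4659, 1.4390]

beam 1: φ=-90°, α=195°
  cosα=-0.9659 sinα=-0.2588 | (1,5) | tMaxX 0.6315 tMaxY 1.7387 | tΔX 1.0353 tΔY 3.8637
    t=0.6315 [x] (0,5) — stop
  → r_1 = 0.6315
beam 2: φ=0°, α=285°
  cosα=0.2588 sinα=-0.9659 | (1,5) | tMaxX 1.5068 tMaxY 0.4659 | tΔX 3.8637 tΔY 1.0353
    t=0.4659 [y] (1,4) — stop
  → r_2 = 0.4659
beam 3: φ=90°, α=15°
  cosα=0.9659 sinα=0.2588 | (1,5) | tMaxX 0.4038 tMaxY 2.1250 | tΔX 1.0353 tΔY 3.8637
    t=0.4038 [x] (2,5)
    t=1.4390 [x] (3,5) — stop
  → r_3 = 1.4390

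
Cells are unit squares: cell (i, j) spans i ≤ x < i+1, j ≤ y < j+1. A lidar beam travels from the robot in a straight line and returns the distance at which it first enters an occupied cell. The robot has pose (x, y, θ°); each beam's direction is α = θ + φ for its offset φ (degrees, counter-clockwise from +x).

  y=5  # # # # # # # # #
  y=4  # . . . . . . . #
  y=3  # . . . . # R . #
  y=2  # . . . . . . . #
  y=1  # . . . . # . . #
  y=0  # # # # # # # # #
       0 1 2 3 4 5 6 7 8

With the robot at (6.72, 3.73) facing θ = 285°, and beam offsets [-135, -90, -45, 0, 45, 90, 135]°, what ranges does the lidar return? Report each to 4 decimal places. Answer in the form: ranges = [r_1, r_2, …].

ranges = [2.5400, 0.7454, 1.9976, 2.8263, 1.4780, 1.3252, 1.4665]

beam 1: φ=-135°, α=150°
  cosα=-0.8660 sinα=0.5000 | (6,3) | tMaxX 0.8314 tMaxY 0.5400 | tΔX 1.1547 tΔY 2.0000
    t=0.5400 [y] (6,4)
    t=0.8314 [x] (5,4)
    t=1.9861 [x] (4,4)
    t=2.5400 [y] (4,5) — stop
  → r_1 = 2.5400
beam 2: φ=-90°, α=195°
  cosα=-0.9659 sinα=-0.2588 | (6,3) | tMaxX 0.7454 tMaxY 2.8205 | tΔX 1.0353 tΔY 3.8637
    t=0.7454 [x] (5,3) — stop
  → r_2 = 0.7454
beam 3: φ=-45°, α=240°
  cosα=-0.5000 sinα=-0.8660 | (6,3) | tMaxX 1.4400 tMaxY 0.8429 | tΔX 2.0000 tΔY 1.1547
    t=0.8429 [y] (6,2)
    t=1.4400 [x] (5,2)
    t=1.9976 [y] (5,1) — stop
  → r_3 = 1.9976
beam 4: φ=0°, α=285°
  cosα=0.2588 sinα=-0.9659 | (6,3) | tMaxX 1.0818 tMaxY 0.7558 | tΔX 3.8637 tΔY 1.0353
    t=0.7558 [y] (6,2)
    t=1.0818 [x] (7,2)
    t=1.7910 [y] (7,1)
    t=2.8263 [y] (7,0) — stop
  → r_4 = 2.8263
beam 5: φ=45°, α=330°
  cosα=0.8660 sinα=-0.5000 | (6,3) | tMaxX 0.3233 tMaxY 1.4600 | tΔX 1.1547 tΔY 2.0000
    t=0.3233 [x] (7,3)
    t=1.4600 [y] (7,2)
    t=1.4780 [x] (8,2) — stop
  → r_5 = 1.4780
beam 6: φ=90°, α=15°
  cosα=0.9659 sinα=0.2588 | (6,3) | tMaxX 0.2899 tMaxY 1.0432 | tΔX 1.0353 tΔY 3.8637
    t=0.2899 [x] (7,3)
    t=1.0432 [y] (7,4)
    t=1.3252 [x] (8,4) — stop
  → r_6 = 1.3252
beam 7: φ=135°, α=60°
  cosα=0.5000 sinα=0.8660 | (6,3) | tMaxX 0.5600 tMaxY 0.3118 | tΔX 2.0000 tΔY 1.1547
    t=0.3118 [y] (6,4)
    t=0.5600 [x] (7,4)
    t=1.4665 [y] (7,5) — stop
  → r_7 = 1.4665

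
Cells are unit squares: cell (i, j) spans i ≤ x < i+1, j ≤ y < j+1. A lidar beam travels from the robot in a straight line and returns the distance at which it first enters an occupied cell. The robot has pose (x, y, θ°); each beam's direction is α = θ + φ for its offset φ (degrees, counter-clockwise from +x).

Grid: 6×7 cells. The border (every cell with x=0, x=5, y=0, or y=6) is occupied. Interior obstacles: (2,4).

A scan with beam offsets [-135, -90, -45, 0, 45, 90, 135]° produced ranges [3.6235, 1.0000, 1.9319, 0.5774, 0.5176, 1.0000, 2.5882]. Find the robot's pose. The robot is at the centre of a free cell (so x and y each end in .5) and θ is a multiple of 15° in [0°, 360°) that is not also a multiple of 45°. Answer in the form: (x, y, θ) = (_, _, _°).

The pose lattice has 19·16 = 304 candidates. Test each by forward raycasting.
  (4.5, 1.5, 105°): beam 1 = 0.5774 ≠ 3.6235 ✗
  (3.5, 3.5, 15°): beam 1 = 2.8868 ≠ 3.6235 ✗
  (3.5, 5.5, 15°): beam 1 = 1.0000 ≠ 3.6235 ✗
  (1.5, 5.5, 330°): beam 1 = 0.5176 ≠ 3.6235 ✗
  (1.5, 1.5, 75°): beam 1 = 0.5774 ≠ 3.6235 ✗
  …
  (1.5, 3.5, 150°): r_1=3.6235, r_2=1.0000, r_3=1.9319, r_4=0.5774, r_5=0.5176, r_6=1.0000, r_7=2.5882 — all match ✓
Unique over the lattice → pose = (1.5, 3.5, 150°).

(x, y, θ) = (1.5, 3.5, 150°)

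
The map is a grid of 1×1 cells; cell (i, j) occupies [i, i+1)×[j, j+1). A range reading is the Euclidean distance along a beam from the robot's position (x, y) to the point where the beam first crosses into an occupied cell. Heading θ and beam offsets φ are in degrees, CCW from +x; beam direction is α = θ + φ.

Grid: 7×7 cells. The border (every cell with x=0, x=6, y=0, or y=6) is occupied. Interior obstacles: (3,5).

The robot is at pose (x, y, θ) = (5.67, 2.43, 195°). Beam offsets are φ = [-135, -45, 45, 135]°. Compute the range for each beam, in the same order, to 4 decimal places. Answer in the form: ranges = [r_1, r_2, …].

beam 1: φ=-135°, α=60°
  dir = (cos 60°, sin 60°) = (0.5000, 0.8660); from cell (5,2)
  next x-line at t=0.6600, next y-line at t=0.6582; Δt_x=2.0000, Δt_y=1.1547
    y: enter (5,3) at t=0.6582
    x: enter (6,3) at t=0.6600 ← occupied
  → r_1 = 0.6600
beam 2: φ=-45°, α=150°
  dir = (cos 150°, sin 150°) = (-0.8660, 0.5000); from cell (5,2)
  next x-line at t=0.7736, next y-line at t=1.1400; Δt_x=1.1547, Δt_y=2.0000
    x: enter (4,2) at t=0.7736
    y: enter (4,3) at t=1.1400
    x: enter (3,3) at t=1.9283
    x: enter (2,3) at t=3.0831
    y: enter (2,4) at t=3.1400
    x: enter (1,4) at t=4.2378
    y: enter (1,5) at t=5.1400
    x: enter (0,5) at t=5.3925 ← occupied
  → r_2 = 5.3925
beam 3: φ=45°, α=240°
  dir = (cos 240°, sin 240°) = (-0.5000, -0.8660); from cell (5,2)
  next x-line at t=1.3400, next y-line at t=0.4965; Δt_x=2.0000, Δt_y=1.1547
    y: enter (5,1) at t=0.4965
    x: enter (4,1) at t=1.3400
    y: enter (4,0) at t=1.6512 ← occupied
  → r_3 = 1.6512
beam 4: φ=135°, α=330°
  dir = (cos 330°, sin 330°) = (0.8660, -0.5000); from cell (5,2)
  next x-line at t=0.3811, next y-line at t=0.8600; Δt_x=1.1547, Δt_y=2.0000
    x: enter (6,2) at t=0.3811 ← occupied
  → r_4 = 0.3811

ranges = [0.6600, 5.3925, 1.6512, 0.3811]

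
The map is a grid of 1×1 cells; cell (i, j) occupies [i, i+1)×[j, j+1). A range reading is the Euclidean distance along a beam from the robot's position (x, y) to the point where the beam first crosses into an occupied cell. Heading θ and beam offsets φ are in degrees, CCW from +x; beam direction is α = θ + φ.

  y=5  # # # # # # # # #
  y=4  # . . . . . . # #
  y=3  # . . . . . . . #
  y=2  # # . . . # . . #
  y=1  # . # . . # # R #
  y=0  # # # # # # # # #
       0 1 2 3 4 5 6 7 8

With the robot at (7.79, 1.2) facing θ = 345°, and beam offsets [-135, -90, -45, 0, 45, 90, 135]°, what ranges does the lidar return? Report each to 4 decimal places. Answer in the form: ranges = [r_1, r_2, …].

ranges = [0.4000, 0.2071, 0.2309, 0.2174, 0.2425, 0.8114, 4.3879]

beam 1: φ=-135°, α=210°
  cosα=-0.8660 sinα=-0.5000 | (7,1) | tMaxX 0.9122 tMaxY 0.4000 | tΔX 1.1547 tΔY 2.0000
    t=0.4000 [y] (7,0) — stop
  → r_1 = 0.4000
beam 2: φ=-90°, α=255°
  cosα=-0.2588 sinα=-0.9659 | (7,1) | tMaxX 3.0523 tMaxY 0.2071 | tΔX 3.8637 tΔY 1.0353
    t=0.2071 [y] (7,0) — stop
  → r_2 = 0.2071
beam 3: φ=-45°, α=300°
  cosα=0.5000 sinα=-0.8660 | (7,1) | tMaxX 0.4200 tMaxY 0.2309 | tΔX 2.0000 tΔY 1.1547
    t=0.2309 [y] (7,0) — stop
  → r_3 = 0.2309
beam 4: φ=0°, α=345°
  cosα=0.9659 sinα=-0.2588 | (7,1) | tMaxX 0.2174 tMaxY 0.7727 | tΔX 1.0353 tΔY 3.8637
    t=0.2174 [x] (8,1) — stop
  → r_4 = 0.2174
beam 5: φ=45°, α=30°
  cosα=0.8660 sinα=0.5000 | (7,1) | tMaxX 0.2425 tMaxY 1.6000 | tΔX 1.1547 tΔY 2.0000
    t=0.2425 [x] (8,1) — stop
  → r_5 = 0.2425
beam 6: φ=90°, α=75°
  cosα=0.2588 sinα=0.9659 | (7,1) | tMaxX 0.8114 tMaxY 0.8282 | tΔX 3.8637 tΔY 1.0353
    t=0.8114 [x] (8,1) — stop
  → r_6 = 0.8114
beam 7: φ=135°, α=120°
  cosα=-0.5000 sinα=0.8660 | (7,1) | tMaxX 1.5800 tMaxY 0.9238 | tΔX 2.0000 tΔY 1.1547
    t=0.9238 [y] (7,2)
    t=1.5800 [x] (6,2)
    t=2.0785 [y] (6,3)
    t=3.2332 [y] (6,4)
    t=3.5800 [x] (5,4)
    t=4.3879 [y] (5,5) — stop
  → r_7 = 4.3879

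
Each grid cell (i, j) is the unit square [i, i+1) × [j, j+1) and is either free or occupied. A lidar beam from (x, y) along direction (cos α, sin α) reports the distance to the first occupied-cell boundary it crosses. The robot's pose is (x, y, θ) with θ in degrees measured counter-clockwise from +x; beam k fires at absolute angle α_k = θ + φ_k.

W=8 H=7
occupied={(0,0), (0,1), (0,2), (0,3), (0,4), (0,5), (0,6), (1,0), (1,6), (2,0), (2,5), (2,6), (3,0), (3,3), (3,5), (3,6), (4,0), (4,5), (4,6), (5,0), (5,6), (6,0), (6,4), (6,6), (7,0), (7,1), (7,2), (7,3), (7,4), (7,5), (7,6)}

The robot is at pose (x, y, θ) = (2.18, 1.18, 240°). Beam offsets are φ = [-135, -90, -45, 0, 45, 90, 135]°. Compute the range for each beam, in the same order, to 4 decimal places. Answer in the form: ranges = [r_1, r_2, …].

ranges = [4.5592, 1.3625, 0.6955, 0.2078, 0.1863, 0.3600, 4.9900]

beam 1: φ=-135°, α=105°
  dir = (cos 105°, sin 105°) = (-0.2588, 0.9659); from cell (2,1)
  next x-line at t=0.6955, next y-line at t=0.8489; Δt_x=3.8637, Δt_y=1.0353
    x: enter (1,1) at t=0.6955
    y: enter (1,2) at t=0.8489
    y: enter (1,3) at t=1.8842
    y: enter (1,4) at t=2.9195
    y: enter (1,5) at t=3.9548
    x: enter (0,5) at t=4.5592 ← occupied
  → r_1 = 4.5592
beam 2: φ=-90°, α=150°
  dir = (cos 150°, sin 150°) = (-0.8660, 0.5000); from cell (2,1)
  next x-line at t=0.2078, next y-line at t=1.6400; Δt_x=1.1547, Δt_y=2.0000
    x: enter (1,1) at t=0.2078
    x: enter (0,1) at t=1.3625 ← occupied
  → r_2 = 1.3625
beam 3: φ=-45°, α=195°
  dir = (cos 195°, sin 195°) = (-0.9659, -0.2588); from cell (2,1)
  next x-line at t=0.1863, next y-line at t=0.6955; Δt_x=1.0353, Δt_y=3.8637
    x: enter (1,1) at t=0.1863
    y: enter (1,0) at t=0.6955 ← occupied
  → r_3 = 0.6955
beam 4: φ=0°, α=240°
  dir = (cos 240°, sin 240°) = (-0.5000, -0.8660); from cell (2,1)
  next x-line at t=0.3600, next y-line at t=0.2078; Δt_x=2.0000, Δt_y=1.1547
    y: enter (2,0) at t=0.2078 ← occupied
  → r_4 = 0.2078
beam 5: φ=45°, α=285°
  dir = (cos 285°, sin 285°) = (0.2588, -0.9659); from cell (2,1)
  next x-line at t=3.1682, next y-line at t=0.1863; Δt_x=3.8637, Δt_y=1.0353
    y: enter (2,0) at t=0.1863 ← occupied
  → r_5 = 0.1863
beam 6: φ=90°, α=330°
  dir = (cos 330°, sin 330°) = (0.8660, -0.5000); from cell (2,1)
  next x-line at t=0.9469, next y-line at t=0.3600; Δt_x=1.1547, Δt_y=2.0000
    y: enter (2,0) at t=0.3600 ← occupied
  → r_6 = 0.3600
beam 7: φ=135°, α=15°
  dir = (cos 15°, sin 15°) = (0.9659, 0.2588); from cell (2,1)
  next x-line at t=0.8489, next y-line at t=3.1682; Δt_x=1.0353, Δt_y=3.8637
    x: enter (3,1) at t=0.8489
    x: enter (4,1) at t=1.8842
    x: enter (5,1) at t=2.9195
    y: enter (5,2) at t=3.1682
    x: enter (6,2) at t=3.9548
    x: enter (7,2) at t=4.9900 ← occupied
  → r_7 = 4.9900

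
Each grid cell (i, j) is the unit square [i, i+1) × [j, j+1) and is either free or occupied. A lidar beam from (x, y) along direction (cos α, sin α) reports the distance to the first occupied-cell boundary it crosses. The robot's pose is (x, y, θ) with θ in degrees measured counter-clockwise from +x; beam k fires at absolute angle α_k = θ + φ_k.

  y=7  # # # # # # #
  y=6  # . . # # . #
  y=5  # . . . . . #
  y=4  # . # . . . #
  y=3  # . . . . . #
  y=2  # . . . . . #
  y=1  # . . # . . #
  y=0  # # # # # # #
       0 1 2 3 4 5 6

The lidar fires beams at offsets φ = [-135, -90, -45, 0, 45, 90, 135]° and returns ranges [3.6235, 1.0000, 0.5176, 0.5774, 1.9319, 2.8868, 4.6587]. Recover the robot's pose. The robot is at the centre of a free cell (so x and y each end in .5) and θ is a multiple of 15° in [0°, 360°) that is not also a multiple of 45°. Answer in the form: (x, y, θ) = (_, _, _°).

Candidates: 26 free-cell centres × 16 headings = 416 poses. Raycast each; keep the one whose scan matches to 4 dp.
  (5.5, 6.5, 165°): beam 1 = 0.5774 ≠ 3.6235 ✗
  (4.5, 5.5, 30°): beam 2 = 3.0000 ≠ 1.0000 ✗
  (4.5, 2.5, 285°): beam 1 = 4.0415 ≠ 3.6235 ✗
  (1.5, 3.5, 75°): beam 1 = 2.8868 ≠ 3.6235 ✗
  …
  (1.5, 3.5, 210°): r_1=3.6235, r_2=1.0000, r_3=0.5176, r_4=0.5774, r_5=1.9319, r_6=2.8868, r_7=4.6587 — all match ✓
Unique over the lattice → pose = (1.5, 3.5, 210°).

(x, y, θ) = (1.5, 3.5, 210°)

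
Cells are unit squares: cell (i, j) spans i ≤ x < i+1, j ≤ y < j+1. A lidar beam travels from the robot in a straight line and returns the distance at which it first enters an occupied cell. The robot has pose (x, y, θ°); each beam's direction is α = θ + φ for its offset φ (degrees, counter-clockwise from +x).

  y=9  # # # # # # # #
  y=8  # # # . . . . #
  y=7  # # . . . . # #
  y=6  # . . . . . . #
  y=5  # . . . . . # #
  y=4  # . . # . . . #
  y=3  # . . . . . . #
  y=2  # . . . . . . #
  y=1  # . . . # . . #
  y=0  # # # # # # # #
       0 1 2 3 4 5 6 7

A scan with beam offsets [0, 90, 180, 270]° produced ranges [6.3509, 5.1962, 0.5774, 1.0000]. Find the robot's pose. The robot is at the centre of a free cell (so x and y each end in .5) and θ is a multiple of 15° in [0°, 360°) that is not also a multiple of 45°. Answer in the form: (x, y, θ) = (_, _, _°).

Enumerate (i+0.5, j+0.5, θ) over the 41 free cells and 16 admissible headings. For each, cast all 4 beams and compare to the given ranges.
  (3.5, 1.5, 210°): beam 1 = 1.0000 ≠ 6.3509 ✗
  (6.5, 8.5, 75°): beam 1 = 0.5176 ≠ 6.3509 ✗
  (5.5, 8.5, 15°): beam 1 = 1.5529 ≠ 6.3509 ✗
  …
  (1.5, 4.5, 330°): r_1=6.3509, r_2=5.1962, r_3=0.5774, r_4=1.0000 — all match ✓
No second candidate reproduces the full scan.

(x, y, θ) = (1.5, 4.5, 330°)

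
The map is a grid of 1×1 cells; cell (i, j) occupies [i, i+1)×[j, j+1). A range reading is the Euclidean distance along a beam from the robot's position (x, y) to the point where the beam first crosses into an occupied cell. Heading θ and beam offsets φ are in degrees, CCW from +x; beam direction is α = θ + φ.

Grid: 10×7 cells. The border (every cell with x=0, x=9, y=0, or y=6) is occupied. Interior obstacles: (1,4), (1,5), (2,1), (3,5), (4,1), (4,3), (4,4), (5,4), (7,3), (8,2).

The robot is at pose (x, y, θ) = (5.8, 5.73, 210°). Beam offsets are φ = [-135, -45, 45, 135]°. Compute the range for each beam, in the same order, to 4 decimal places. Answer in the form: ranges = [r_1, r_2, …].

beam 1: φ=-135°, α=75°
  direction (0.2588, 0.9659); cell (5,5); t to first gridline: x 0.7727, y 0.2795 (then +3.8637 / +1.0353)
    (5,6) via y @ 0.2795  # hit
  → r_1 = 0.2795
beam 2: φ=-45°, α=165°
  direction (-0.9659, 0.2588); cell (5,5); t to first gridline: x 0.8282, y 1.0432 (then +1.0353 / +3.8637)
    (4,5) via x @ 0.8282
    (4,6) via y @ 1.0432  # hit
  → r_2 = 1.0432
beam 3: φ=45°, α=255°
  direction (-0.2588, -0.9659); cell (5,5); t to first gridline: x 3.0910, y 0.7558 (then +3.8637 / +1.0353)
    (5,4) via y @ 0.7558  # hit
  → r_3 = 0.7558
beam 4: φ=135°, α=345°
  direction (0.9659, -0.2588); cell (5,5); t to first gridline: x 0.2071, y 2.8205 (then +1.0353 / +3.8637)
    (6,5) via x @ 0.2071
    (7,5) via x @ 1.2423
    (8,5) via x @ 2.2776
    (8,4) via y @ 2.8205
    (9,4) via x @ 3.3129  # hit
  → r_4 = 3.3129

ranges = [0.2795, 1.0432, 0.7558, 3.3129]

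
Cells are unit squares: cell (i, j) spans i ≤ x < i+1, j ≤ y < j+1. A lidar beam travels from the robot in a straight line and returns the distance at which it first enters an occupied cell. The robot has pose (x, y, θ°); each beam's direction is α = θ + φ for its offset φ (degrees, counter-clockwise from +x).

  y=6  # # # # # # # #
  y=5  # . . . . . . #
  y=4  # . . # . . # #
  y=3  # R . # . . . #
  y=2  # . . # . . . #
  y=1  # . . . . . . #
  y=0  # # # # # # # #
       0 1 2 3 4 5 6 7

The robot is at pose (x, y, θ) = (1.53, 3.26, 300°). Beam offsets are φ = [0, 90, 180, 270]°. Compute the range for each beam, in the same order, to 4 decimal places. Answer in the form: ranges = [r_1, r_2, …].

ranges = [2.6096, 1.6974, 1.0600, 0.6120]

beam 1: φ=0°, α=300°
  cosα=0.5000 sinα=-0.8660 | (1,3) | tMaxX 0.9400 tMaxY 0.3002 | tΔX 2.0000 tΔY 1.1547
    t=0.3002 [y] (1,2)
    t=0.9400 [x] (2,2)
    t=1.4549 [y] (2,1)
    t=2.6096 [y] (2,0) — stop
  → r_1 = 2.6096
beam 2: φ=90°, α=30°
  cosα=0.8660 sinα=0.5000 | (1,3) | tMaxX 0.5427 tMaxY 1.4800 | tΔX 1.1547 tΔY 2.0000
    t=0.5427 [x] (2,3)
    t=1.4800 [y] (2,4)
    t=1.6974 [x] (3,4) — stop
  → r_2 = 1.6974
beam 3: φ=180°, α=120°
  cosα=-0.5000 sinα=0.8660 | (1,3) | tMaxX 1.0600 tMaxY 0.8545 | tΔX 2.0000 tΔY 1.1547
    t=0.8545 [y] (1,4)
    t=1.0600 [x] (0,4) — stop
  → r_3 = 1.0600
beam 4: φ=270°, α=210°
  cosα=-0.8660 sinα=-0.5000 | (1,3) | tMaxX 0.6120 tMaxY 0.5200 | tΔX 1.1547 tΔY 2.0000
    t=0.5200 [y] (1,2)
    t=0.6120 [x] (0,2) — stop
  → r_4 = 0.6120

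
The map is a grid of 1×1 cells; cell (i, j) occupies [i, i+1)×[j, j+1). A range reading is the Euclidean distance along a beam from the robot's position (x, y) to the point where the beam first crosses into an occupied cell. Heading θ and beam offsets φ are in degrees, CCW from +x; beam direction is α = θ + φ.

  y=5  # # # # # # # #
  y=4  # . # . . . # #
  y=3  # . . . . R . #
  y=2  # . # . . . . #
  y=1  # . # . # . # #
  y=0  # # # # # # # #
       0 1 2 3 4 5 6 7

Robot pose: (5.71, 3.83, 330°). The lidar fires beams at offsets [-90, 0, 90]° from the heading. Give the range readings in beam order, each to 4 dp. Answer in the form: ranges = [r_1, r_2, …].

beam 1: φ=-90°, α=240°
  direction (-0.5000, -0.8660); cell (5,3); t to first gridline: x 1.4200, y 0.9584 (then +2.0000 / +1.1547)
    (5,2) via y @ 0.9584
    (4,2) via x @ 1.4200
    (4,1) via y @ 2.1131  # hit
  → r_1 = 2.1131
beam 2: φ=0°, α=330°
  direction (0.8660, -0.5000); cell (5,3); t to first gridline: x 0.3349, y 1.6600 (then +1.1547 / +2.0000)
    (6,3) via x @ 0.3349
    (7,3) via x @ 1.4896  # hit
  → r_2 = 1.4896
beam 3: φ=90°, α=60°
  direction (0.5000, 0.8660); cell (5,3); t to first gridline: x 0.5800, y 0.1963 (then +2.0000 / +1.1547)
    (5,4) via y @ 0.1963
    (6,4) via x @ 0.5800  # hit
  → r_3 = 0.5800

ranges = [2.1131, 1.4896, 0.5800]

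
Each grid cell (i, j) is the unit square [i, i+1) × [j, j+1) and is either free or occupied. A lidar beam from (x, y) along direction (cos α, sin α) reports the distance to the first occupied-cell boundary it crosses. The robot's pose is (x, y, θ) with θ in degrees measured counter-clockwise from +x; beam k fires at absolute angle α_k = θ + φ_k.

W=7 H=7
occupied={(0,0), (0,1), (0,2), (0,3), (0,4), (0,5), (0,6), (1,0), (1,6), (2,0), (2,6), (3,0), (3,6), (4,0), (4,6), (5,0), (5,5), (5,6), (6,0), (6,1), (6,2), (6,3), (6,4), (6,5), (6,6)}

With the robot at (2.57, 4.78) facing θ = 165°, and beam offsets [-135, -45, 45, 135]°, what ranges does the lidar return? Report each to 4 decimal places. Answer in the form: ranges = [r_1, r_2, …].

ranges = [2.4400, 1.4087, 1.8129, 4.3648]

beam 1: φ=-135°, α=30°
  d=(0.8660,0.5000)  start (2,4)  tX=0.4965 tY=0.4400  stride 1/|dx|=1.1547 1/|dy|=2.0000
    cross y-line → (2,5), t=0.4400
    cross x-line → (3,5), t=0.4965
    cross x-line → (4,5), t=1.6512
    cross y-line → (4,6), t=2.4400 (wall)
  → r_1 = 2.4400
beam 2: φ=-45°, α=120°
  d=(-0.5000,0.8660)  start (2,4)  tX=1.1400 tY=0.2540  stride 1/|dx|=2.0000 1/|dy|=1.1547
    cross y-line → (2,5), t=0.2540
    cross x-line → (1,5), t=1.1400
    cross y-line → (1,6), t=1.4087 (wall)
  → r_2 = 1.4087
beam 3: φ=45°, α=210°
  d=(-0.8660,-0.5000)  start (2,4)  tX=0.6582 tY=1.5600  stride 1/|dx|=1.1547 1/|dy|=2.0000
    cross x-line → (1,4), t=0.6582
    cross y-line → (1,3), t=1.5600
    cross x-line → (0,3), t=1.8129 (wall)
  → r_3 = 1.8129
beam 4: φ=135°, α=300°
  d=(0.5000,-0.8660)  start (2,4)  tX=0.8600 tY=0.9007  stride 1/|dx|=2.0000 1/|dy|=1.1547
    cross x-line → (3,4), t=0.8600
    cross y-line → (3,3), t=0.9007
    cross y-line → (3,2), t=2.0554
    cross x-line → (4,2), t=2.8600
    cross y-line → (4,1), t=3.2101
    cross y-line → (4,0), t=4.3648 (wall)
  → r_4 = 4.3648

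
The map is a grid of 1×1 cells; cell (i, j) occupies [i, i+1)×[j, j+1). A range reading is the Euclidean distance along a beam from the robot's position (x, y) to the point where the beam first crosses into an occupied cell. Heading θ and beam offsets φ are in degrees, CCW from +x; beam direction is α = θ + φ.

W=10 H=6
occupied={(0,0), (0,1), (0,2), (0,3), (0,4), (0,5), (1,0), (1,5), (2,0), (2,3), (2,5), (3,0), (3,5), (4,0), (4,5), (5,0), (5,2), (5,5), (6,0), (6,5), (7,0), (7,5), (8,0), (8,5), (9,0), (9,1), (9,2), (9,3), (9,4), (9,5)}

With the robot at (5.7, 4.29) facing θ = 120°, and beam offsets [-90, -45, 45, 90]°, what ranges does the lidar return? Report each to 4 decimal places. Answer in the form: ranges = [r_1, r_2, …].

beam 1: φ=-90°, α=30°
  d=(0.8660,0.5000)  start (5,4)  tX=0.3464 tY=1.4200  stride 1/|dx|=1.1547 1/|dy|=2.0000
    cross x-line → (6,4), t=0.3464
    cross y-line → (6,5), t=1.4200 (wall)
  → r_1 = 1.4200
beam 2: φ=-45°, α=75°
  d=(0.2588,0.9659)  start (5,4)  tX=1.1591 tY=0.7350  stride 1/|dx|=3.8637 1/|dy|=1.0353
    cross y-line → (5,5), t=0.7350 (wall)
  → r_2 = 0.7350
beam 3: φ=45°, α=165°
  d=(-0.9659,0.2588)  start (5,4)  tX=0.7247 tY=2.7432  stride 1/|dx|=1.0353 1/|dy|=3.8637
    cross x-line → (4,4), t=0.7247
    cross x-line → (3,4), t=1.7600
    cross y-line → (3,5), t=2.7432 (wall)
  → r_3 = 2.7432
beam 4: φ=90°, α=210°
  d=(-0.8660,-0.5000)  start (5,4)  tX=0.8083 tY=0.5800  stride 1/|dx|=1.1547 1/|dy|=2.0000
    cross y-line → (5,3), t=0.5800
    cross x-line → (4,3), t=0.8083
    cross x-line → (3,3), t=1.9630
    cross y-line → (3,2), t=2.5800
    cross x-line → (2,2), t=3.1177
    cross x-line → (1,2), t=4.2724
    cross y-line → (1,1), t=4.5800
    cross x-line → (0,1), t=5.4271 (wall)
  → r_4 = 5.4271

ranges = [1.4200, 0.7350, 2.7432, 5.4271]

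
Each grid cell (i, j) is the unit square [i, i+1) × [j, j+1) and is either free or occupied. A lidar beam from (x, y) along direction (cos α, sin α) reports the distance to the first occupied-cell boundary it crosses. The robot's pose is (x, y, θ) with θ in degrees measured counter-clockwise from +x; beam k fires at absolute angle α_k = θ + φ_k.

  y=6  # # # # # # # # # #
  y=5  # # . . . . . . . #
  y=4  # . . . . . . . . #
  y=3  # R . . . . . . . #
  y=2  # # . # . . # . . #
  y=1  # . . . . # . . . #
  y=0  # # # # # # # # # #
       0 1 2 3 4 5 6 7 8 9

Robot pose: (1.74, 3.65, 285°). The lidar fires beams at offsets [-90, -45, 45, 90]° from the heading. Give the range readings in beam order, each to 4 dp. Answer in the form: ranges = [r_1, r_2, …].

beam 1: φ=-90°, α=195°
  dir = (cos 195°, sin 195°) = (-0.9659, -0.2588); from cell (1,3)
  next x-line at t=0.7661, next y-line at t=2.5114; Δt_x=1.0353, Δt_y=3.8637
    x: enter (0,3) at t=0.7661 ← occupied
  → r_1 = 0.7661
beam 2: φ=-45°, α=240°
  dir = (cos 240°, sin 240°) = (-0.5000, -0.8660); from cell (1,3)
  next x-line at t=1.4800, next y-line at t=0.7506; Δt_x=2.0000, Δt_y=1.1547
    y: enter (1,2) at t=0.7506 ← occupied
  → r_2 = 0.7506
beam 3: φ=45°, α=330°
  dir = (cos 330°, sin 330°) = (0.8660, -0.5000); from cell (1,3)
  next x-line at t=0.3002, next y-line at t=1.3000; Δt_x=1.1547, Δt_y=2.0000
    x: enter (2,3) at t=0.3002
    y: enter (2,2) at t=1.3000
    x: enter (3,2) at t=1.4549 ← occupied
  → r_3 = 1.4549
beam 4: φ=90°, α=15°
  dir = (cos 15°, sin 15°) = (0.9659, 0.2588); from cell (1,3)
  next x-line at t=0.2692, next y-line at t=1.3523; Δt_x=1.0353, Δt_y=3.8637
    x: enter (2,3) at t=0.2692
    x: enter (3,3) at t=1.3044
    y: enter (3,4) at t=1.3523
    x: enter (4,4) at t=2.3397
    x: enter (5,4) at t=3.3750
    x: enter (6,4) at t=4.4103
    y: enter (6,5) at t=5.2160
    x: enter (7,5) at t=5.4456
    x: enter (8,5) at t=6.4808
    x: enter (9,5) at t=7.5161 ← occupied
  → r_4 = 7.5161

ranges = [0.7661, 0.7506, 1.4549, 7.5161]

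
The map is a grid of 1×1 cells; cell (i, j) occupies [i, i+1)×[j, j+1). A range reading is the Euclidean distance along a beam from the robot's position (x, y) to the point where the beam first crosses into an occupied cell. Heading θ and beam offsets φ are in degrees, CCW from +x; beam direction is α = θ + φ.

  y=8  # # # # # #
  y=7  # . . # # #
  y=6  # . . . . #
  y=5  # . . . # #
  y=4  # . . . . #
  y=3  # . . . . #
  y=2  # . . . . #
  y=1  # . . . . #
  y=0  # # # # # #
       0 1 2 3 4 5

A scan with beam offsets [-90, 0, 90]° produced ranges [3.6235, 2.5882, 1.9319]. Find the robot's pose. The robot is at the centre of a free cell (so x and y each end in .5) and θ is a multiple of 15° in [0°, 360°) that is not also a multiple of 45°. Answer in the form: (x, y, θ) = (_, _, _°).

(x, y, θ) = (1.5, 4.5, 15°)

The pose lattice has 25·16 = 400 candidates. Test each by forward raycasting.
  (3.5, 6.5, 120°): beam 1 = 1.0000 ≠ 3.6235 ✗
  (3.5, 4.5, 150°): beam 1 = 1.0000 ≠ 3.6235 ✗
  (4.5, 4.5, 195°): beam 1 = 0.5176 ≠ 3.6235 ✗
  (1.5, 5.5, 60°): beam 1 = 4.0415 ≠ 3.6235 ✗
  …
  (1.5, 4.5, 15°): r_1=3.6235, r_2=2.5882, r_3=1.9319 — all match ✓
No second candidate reproduces the full scan.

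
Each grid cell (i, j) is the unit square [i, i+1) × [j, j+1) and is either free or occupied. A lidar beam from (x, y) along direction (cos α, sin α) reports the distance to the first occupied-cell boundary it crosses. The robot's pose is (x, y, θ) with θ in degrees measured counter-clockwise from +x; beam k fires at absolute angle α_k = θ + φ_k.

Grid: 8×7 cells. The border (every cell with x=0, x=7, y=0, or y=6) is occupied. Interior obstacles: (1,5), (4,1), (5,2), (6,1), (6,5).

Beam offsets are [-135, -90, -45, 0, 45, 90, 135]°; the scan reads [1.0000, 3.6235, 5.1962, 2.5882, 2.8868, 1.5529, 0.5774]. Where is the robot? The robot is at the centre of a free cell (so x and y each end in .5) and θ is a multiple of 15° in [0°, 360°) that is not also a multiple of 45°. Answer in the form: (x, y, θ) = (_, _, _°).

The pose lattice has 25·16 = 400 candidates. Test each by forward raycasting.
  (3.5, 5.5, 255°): beam 1 = 0.5774 ≠ 1.0000 ✗
  (2.5, 1.5, 15°): beam 1 = 0.5774 ≠ 1.0000 ✗
  (4.5, 3.5, 150°): beam 1 = 2.5882 ≠ 1.0000 ✗
  …
  (4.5, 5.5, 285°): r_1=1.0000, r_2=3.6235, r_3=5.1962, r_4=2.5882, r_5=2.8868, r_6=1.5529, r_7=0.5774 — all match ✓
Only this pose fits every beam.

(x, y, θ) = (4.5, 5.5, 285°)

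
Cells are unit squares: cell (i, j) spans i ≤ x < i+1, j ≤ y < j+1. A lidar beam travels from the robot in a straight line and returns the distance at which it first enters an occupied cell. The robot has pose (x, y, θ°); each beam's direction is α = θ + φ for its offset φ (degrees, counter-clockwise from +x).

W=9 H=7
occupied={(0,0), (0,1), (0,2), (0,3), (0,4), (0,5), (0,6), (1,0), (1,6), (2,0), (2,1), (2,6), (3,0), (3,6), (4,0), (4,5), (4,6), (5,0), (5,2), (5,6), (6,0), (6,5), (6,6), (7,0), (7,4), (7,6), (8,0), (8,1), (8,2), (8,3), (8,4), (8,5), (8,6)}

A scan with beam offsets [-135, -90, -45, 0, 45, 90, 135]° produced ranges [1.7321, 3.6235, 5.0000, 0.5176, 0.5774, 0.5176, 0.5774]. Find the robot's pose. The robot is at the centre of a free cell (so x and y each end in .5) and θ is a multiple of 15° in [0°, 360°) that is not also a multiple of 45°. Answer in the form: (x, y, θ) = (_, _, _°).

Candidates: 30 free-cell centres × 16 headings = 480 poses. Raycast each; keep the one whose scan matches to 4 dp.
  (7.5, 3.5, 300°): beam 1 = 6.7293 ≠ 1.7321 ✗
  (7.5, 1.5, 300°): beam 1 = 1.9319 ≠ 1.7321 ✗
  (3.5, 3.5, 165°): beam 1 = 3.0000 ≠ 1.7321 ✗
  (5.5, 3.5, 15°): beam 1 = 0.5774 ≠ 1.7321 ✗
  …
  (3.5, 1.5, 165°): r_1=1.7321, r_2=3.6235, r_3=5.0000, r_4=0.5176, r_5=0.5774, r_6=0.5176, r_7=0.5774 — all match ✓
No second candidate reproduces the full scan.

(x, y, θ) = (3.5, 1.5, 165°)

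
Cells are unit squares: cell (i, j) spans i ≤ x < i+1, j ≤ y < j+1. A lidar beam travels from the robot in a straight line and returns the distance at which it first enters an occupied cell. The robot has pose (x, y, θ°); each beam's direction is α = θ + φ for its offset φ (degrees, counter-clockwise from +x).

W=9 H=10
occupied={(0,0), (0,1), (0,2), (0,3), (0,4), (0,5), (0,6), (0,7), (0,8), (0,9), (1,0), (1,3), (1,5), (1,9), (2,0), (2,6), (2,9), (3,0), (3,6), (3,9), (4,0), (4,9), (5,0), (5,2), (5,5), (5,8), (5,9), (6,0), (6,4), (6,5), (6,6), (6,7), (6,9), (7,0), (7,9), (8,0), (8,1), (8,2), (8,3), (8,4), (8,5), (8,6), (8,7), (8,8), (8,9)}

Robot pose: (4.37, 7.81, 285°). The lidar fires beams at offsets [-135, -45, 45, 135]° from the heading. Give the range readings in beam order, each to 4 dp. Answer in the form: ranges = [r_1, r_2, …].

beam 1: φ=-135°, α=150°
  dir = (cos 150°, sin 150°) = (-0.8660, 0.5000); from cell (4,7)
  next x-line at t=0.4272, next y-line at t=0.3800; Δt_x=1.1547, Δt_y=2.0000
    y: enter (4,8) at t=0.3800
    x: enter (3,8) at t=0.4272
    x: enter (2,8) at t=1.5819
    y: enter (2,9) at t=2.3800 ← occupied
  → r_1 = 2.3800
beam 2: φ=-45°, α=240°
  dir = (cos 240°, sin 240°) = (-0.5000, -0.8660); from cell (4,7)
  next x-line at t=0.7400, next y-line at t=0.9353; Δt_x=2.0000, Δt_y=1.1547
    x: enter (3,7) at t=0.7400
    y: enter (3,6) at t=0.9353 ← occupied
  → r_2 = 0.9353
beam 3: φ=45°, α=330°
  dir = (cos 330°, sin 330°) = (0.8660, -0.5000); from cell (4,7)
  next x-line at t=0.7275, next y-line at t=1.6200; Δt_x=1.1547, Δt_y=2.0000
    x: enter (5,7) at t=0.7275
    y: enter (5,6) at t=1.6200
    x: enter (6,6) at t=1.8822 ← occupied
  → r_3 = 1.8822
beam 4: φ=135°, α=60°
  dir = (cos 60°, sin 60°) = (0.5000, 0.8660); from cell (4,7)
  next x-line at t=1.2600, next y-line at t=0.2194; Δt_x=2.0000, Δt_y=1.1547
    y: enter (4,8) at t=0.2194
    x: enter (5,8) at t=1.2600 ← occupied
  → r_4 = 1.2600

ranges = [2.3800, 0.9353, 1.8822, 1.2600]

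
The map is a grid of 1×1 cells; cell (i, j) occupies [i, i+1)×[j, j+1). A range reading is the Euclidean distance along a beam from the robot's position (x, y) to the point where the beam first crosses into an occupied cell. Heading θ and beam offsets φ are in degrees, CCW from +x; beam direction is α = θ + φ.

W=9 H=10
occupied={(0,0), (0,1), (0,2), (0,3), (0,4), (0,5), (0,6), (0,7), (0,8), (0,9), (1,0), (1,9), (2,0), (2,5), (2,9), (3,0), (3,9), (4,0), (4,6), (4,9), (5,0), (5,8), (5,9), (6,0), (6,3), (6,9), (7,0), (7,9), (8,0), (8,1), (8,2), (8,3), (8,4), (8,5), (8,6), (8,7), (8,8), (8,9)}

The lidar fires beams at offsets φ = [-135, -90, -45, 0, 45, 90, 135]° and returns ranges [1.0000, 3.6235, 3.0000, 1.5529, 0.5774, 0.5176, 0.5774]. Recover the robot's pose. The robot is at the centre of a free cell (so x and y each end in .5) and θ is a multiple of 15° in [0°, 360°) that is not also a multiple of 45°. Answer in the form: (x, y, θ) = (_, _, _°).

(x, y, θ) = (4.5, 8.5, 285°)

The pose lattice has 52·16 = 832 candidates. Test each by forward raycasting.
  (6.5, 2.5, 150°): beam 1 = 1.5529 ≠ 1.0000 ✗
  (6.5, 6.5, 285°): beam 1 = 5.0000 ≠ 1.0000 ✗
  (1.5, 6.5, 285°): beam 1 = 0.5774 ≠ 1.0000 ✗
  (1.5, 7.5, 210°): beam 1 = 1.5529 ≠ 1.0000 ✗
  …
  (4.5, 8.5, 285°): r_1=1.0000, r_2=3.6235, r_3=3.0000, r_4=1.5529, r_5=0.5774, r_6=0.5176, r_7=0.5774 — all match ✓
Unique over the lattice → pose = (4.5, 8.5, 285°).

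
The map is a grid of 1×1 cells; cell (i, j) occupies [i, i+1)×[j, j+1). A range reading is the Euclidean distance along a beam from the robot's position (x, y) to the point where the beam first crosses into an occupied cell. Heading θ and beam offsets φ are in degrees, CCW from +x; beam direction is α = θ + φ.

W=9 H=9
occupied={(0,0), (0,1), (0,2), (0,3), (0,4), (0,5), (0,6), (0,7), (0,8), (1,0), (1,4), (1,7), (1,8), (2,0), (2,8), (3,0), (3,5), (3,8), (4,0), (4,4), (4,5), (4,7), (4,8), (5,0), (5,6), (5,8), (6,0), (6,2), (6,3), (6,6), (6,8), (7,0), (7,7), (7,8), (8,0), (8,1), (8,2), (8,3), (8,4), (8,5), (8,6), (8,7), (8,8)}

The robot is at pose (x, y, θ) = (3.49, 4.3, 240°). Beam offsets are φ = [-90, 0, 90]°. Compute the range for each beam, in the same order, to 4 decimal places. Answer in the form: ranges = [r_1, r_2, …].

beam 1: φ=-90°, α=150°
  dir = (cos 150°, sin 150°) = (-0.8660, 0.5000); from cell (3,4)
  next x-line at t=0.5658, next y-line at t=1.4000; Δt_x=1.1547, Δt_y=2.0000
    x: enter (2,4) at t=0.5658
    y: enter (2,5) at t=1.4000
    x: enter (1,5) at t=1.7205
    x: enter (0,5) at t=2.8752 ← occupied
  → r_1 = 2.8752
beam 2: φ=0°, α=240°
  dir = (cos 240°, sin 240°) = (-0.5000, -0.8660); from cell (3,4)
  next x-line at t=0.9800, next y-line at t=0.3464; Δt_x=2.0000, Δt_y=1.1547
    y: enter (3,3) at t=0.3464
    x: enter (2,3) at t=0.9800
    y: enter (2,2) at t=1.5011
    y: enter (2,1) at t=2.6558
    x: enter (1,1) at t=2.9800
    y: enter (1,0) at t=3.8105 ← occupied
  → r_2 = 3.8105
beam 3: φ=90°, α=330°
  dir = (cos 330°, sin 330°) = (0.8660, -0.5000); from cell (3,4)
  next x-line at t=0.5889, next y-line at t=0.6000; Δt_x=1.1547, Δt_y=2.0000
    x: enter (4,4) at t=0.5889 ← occupied
  → r_3 = 0.5889

ranges = [2.8752, 3.8105, 0.5889]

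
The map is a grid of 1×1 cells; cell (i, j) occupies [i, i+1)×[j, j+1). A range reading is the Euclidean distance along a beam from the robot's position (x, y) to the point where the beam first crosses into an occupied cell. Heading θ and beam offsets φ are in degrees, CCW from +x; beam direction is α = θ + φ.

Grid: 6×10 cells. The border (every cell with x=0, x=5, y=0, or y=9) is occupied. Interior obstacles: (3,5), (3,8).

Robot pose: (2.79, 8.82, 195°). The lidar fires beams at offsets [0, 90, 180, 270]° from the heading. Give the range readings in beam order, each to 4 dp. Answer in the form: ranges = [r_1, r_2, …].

beam 1: φ=0°, α=195°
  d=(-0.9659,-0.2588)  start (2,8)  tX=0.8179 tY=3.1682  stride 1/|dx|=1.0353 1/|dy|=3.8637
    cross x-line → (1,8), t=0.8179
    cross x-line → (0,8), t=1.8531 (wall)
  → r_1 = 1.8531
beam 2: φ=90°, α=285°
  d=(0.2588,-0.9659)  start (2,8)  tX=0.8114 tY=0.8489  stride 1/|dx|=3.8637 1/|dy|=1.0353
    cross x-line → (3,8), t=0.8114 (wall)
  → r_2 = 0.8114
beam 3: φ=180°, α=15°
  d=(0.9659,0.2588)  start (2,8)  tX=0.2174 tY=0.6955  stride 1/|dx|=1.0353 1/|dy|=3.8637
    cross x-line → (3,8), t=0.2174 (wall)
  → r_3 = 0.2174
beam 4: φ=270°, α=105°
  d=(-0.2588,0.9659)  start (2,8)  tX=3.0523 tY=0.1863  stride 1/|dx|=3.8637 1/|dy|=1.0353
    cross y-line → (2,9), t=0.1863 (wall)
  → r_4 = 0.1863

ranges = [1.8531, 0.8114, 0.2174, 0.1863]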